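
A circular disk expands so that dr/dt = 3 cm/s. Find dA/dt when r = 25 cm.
150π cm²/s

A = πr²
dA/dt = 2πr · dr/dt = 2π(25)(3) = 150π cm²/s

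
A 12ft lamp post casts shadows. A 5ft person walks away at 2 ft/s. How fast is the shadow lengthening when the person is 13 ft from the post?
10/7 ft/s

By similar triangles: 12/(x+s) = 5/s
Solving: s = 5x/7
ds/dt = 5/7 · dx/dt = 5/7 · 2 = 10/7 ft/s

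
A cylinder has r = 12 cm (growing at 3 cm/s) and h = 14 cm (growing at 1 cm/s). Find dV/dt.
1152π cm³/s

V = πr²h
dV/dt = 2πrh·dr/dt + πr²·dh/dt
= 2π(12)(14)(3) + π(12)²(1)
= 1152π cm³/s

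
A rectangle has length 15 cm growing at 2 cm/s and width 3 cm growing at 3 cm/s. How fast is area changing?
51 cm²/s

A = lw
dA/dt = w·dl/dt + l·dw/dt = 3·2 + 15·3 = 51 cm²/s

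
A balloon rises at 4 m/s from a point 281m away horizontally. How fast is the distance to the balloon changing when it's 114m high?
456√91957/91957 ≈ 1.504 m/s

z² = 281² + y²
z = √(281² + 114²) = √91957
dz/dt = y/z · dy/dt = 114/√91957 · 4 = 456√91957/91957 ≈ 1.504 m/s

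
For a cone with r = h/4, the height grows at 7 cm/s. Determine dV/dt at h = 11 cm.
847π/16 cm³/s

V = (1/3)π(h/4)²h = πh³/48
dV/dt = πh²/16 · 7
At h = 11: dV/dt = 847π/16 cm³/s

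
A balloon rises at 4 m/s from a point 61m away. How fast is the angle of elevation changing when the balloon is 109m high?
0.015639 rad/s

tan(θ) = y/61
sec²(θ) · dθ/dt = (1/61) · dy/dt
dθ/dt = cos²(θ)/61 · 4 = 61/(61² + 109²) · 4
dθ/dt = 0.015639 rad/s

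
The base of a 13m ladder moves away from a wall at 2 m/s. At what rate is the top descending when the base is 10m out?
20√69/69 ≈ 2.408 m/s

x² + y² = 13²
2x·dx/dt + 2y·dy/dt = 0
dy/dt = -x/y · dx/dt = -10/√69 · 2 = -20√69/69 m/s
The top is descending at 20√69/69 ≈ 2.408 m/s.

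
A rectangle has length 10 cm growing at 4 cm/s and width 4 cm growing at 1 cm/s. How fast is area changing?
26 cm²/s

A = lw
dA/dt = w·dl/dt + l·dw/dt = 4·4 + 10·1 = 26 cm²/s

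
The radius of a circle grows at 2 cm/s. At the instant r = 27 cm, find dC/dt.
4π cm/s

C = 2πr
dC/dt = 2π · dr/dt = 2π · 2 = 4π cm/s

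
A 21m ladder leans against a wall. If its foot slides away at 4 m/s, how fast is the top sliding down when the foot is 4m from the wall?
16√17/85 ≈ 0.7761 m/s

x² + y² = 21²
2x·dx/dt + 2y·dy/dt = 0
dy/dt = -x/y · dx/dt = -4/(5√17) · 4 = -16√17/85 m/s
The top is descending at 16√17/85 ≈ 0.7761 m/s.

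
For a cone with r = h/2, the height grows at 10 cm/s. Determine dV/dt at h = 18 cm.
810π cm³/s

V = (1/3)π(h/2)²h = πh³/12
dV/dt = πh²/4 · 10
At h = 18: dV/dt = 810π cm³/s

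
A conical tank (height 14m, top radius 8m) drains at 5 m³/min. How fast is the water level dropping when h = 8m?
245/(1024π) ≈ 0.07616 m/min

r/h = 8/14, so r = (4/7)h
V = (1/3)πr²h = (1/3)π((4/7)h)²h = (16/147)πh³
dV/dh = (16/49)πh²
dh/dt = (dV/dt)/(dV/dh) = -5/((16/49)π·8²) = -245/(1024π) m/min
The level is dropping at 245/(1024π) ≈ 0.07616 m/min.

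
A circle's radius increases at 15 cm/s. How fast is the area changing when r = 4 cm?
120π cm²/s

A = πr²
dA/dt = 2πr · dr/dt = 2π(4)(15) = 120π cm²/s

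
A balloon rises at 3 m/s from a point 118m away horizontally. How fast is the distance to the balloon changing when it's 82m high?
123√5162/5162 ≈ 1.712 m/s

z² = 118² + y²
z = √(118² + 82²) = 2√5162
dz/dt = y/z · dy/dt = 82/(2√5162) · 3 = 123√5162/5162 ≈ 1.712 m/s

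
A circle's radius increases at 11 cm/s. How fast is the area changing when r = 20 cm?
440π cm²/s

A = πr²
dA/dt = 2πr · dr/dt = 2π(20)(11) = 440π cm²/s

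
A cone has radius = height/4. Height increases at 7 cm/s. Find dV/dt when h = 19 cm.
2527π/16 cm³/s

V = (1/3)π(h/4)²h = πh³/48
dV/dt = πh²/16 · 7
At h = 19: dV/dt = 2527π/16 cm³/s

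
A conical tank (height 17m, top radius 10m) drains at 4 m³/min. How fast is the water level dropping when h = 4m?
289/(400π) ≈ 0.23 m/min

r/h = 10/17, so r = (10/17)h
V = (1/3)πr²h = (1/3)π((10/17)h)²h = (100/867)πh³
dV/dh = (100/289)πh²
dh/dt = (dV/dt)/(dV/dh) = -4/((100/289)π·4²) = -289/(400π) m/min
The level is dropping at 289/(400π) ≈ 0.23 m/min.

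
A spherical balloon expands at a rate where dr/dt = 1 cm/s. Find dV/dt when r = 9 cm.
324π cm³/s

V = (4/3)πr³
dV/dt = dV/dr · dr/dt = 4πr² · 1
At r = 9: dV/dt = 324π cm³/s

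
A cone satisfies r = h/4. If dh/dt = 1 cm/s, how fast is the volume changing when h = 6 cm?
9π/4 cm³/s

V = (1/3)π(h/4)²h = πh³/48
dV/dt = πh²/16 · 1
At h = 6: dV/dt = 9π/4 cm³/s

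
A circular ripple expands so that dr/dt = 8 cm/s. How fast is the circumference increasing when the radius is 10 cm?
16π cm/s

C = 2πr
dC/dt = 2π · dr/dt = 2π · 8 = 16π cm/s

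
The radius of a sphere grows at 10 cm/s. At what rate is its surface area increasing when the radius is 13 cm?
1040π cm²/s

S = 4πr²
dS/dt = dS/dr · dr/dt = 8πr · 10
At r = 13: dS/dt = 1040π cm²/s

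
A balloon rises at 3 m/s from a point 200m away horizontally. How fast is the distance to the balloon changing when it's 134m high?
201√14489/14489 ≈ 1.67 m/s

z² = 200² + y²
z = √(200² + 134²) = 2√14489
dz/dt = y/z · dy/dt = 134/(2√14489) · 3 = 201√14489/14489 ≈ 1.67 m/s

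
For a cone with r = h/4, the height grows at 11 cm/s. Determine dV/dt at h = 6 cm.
99π/4 cm³/s

V = (1/3)π(h/4)²h = πh³/48
dV/dt = πh²/16 · 11
At h = 6: dV/dt = 99π/4 cm³/s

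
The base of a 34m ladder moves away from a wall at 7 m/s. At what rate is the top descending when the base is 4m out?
14√285/285 ≈ 0.8293 m/s

x² + y² = 34²
2x·dx/dt + 2y·dy/dt = 0
dy/dt = -x/y · dx/dt = -4/(2√285) · 7 = -14√285/285 m/s
The top is descending at 14√285/285 ≈ 0.8293 m/s.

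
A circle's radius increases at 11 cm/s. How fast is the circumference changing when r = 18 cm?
22π cm/s

C = 2πr
dC/dt = 2π · dr/dt = 2π · 11 = 22π cm/s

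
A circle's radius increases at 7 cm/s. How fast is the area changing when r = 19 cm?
266π cm²/s

A = πr²
dA/dt = 2πr · dr/dt = 2π(19)(7) = 266π cm²/s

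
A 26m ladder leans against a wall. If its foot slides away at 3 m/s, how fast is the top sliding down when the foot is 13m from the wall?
√3 ≈ 1.732 m/s

x² + y² = 26²
2x·dx/dt + 2y·dy/dt = 0
dy/dt = -x/y · dx/dt = -13/(13√3) · 3 = -√3 m/s
The top is descending at √3 ≈ 1.732 m/s.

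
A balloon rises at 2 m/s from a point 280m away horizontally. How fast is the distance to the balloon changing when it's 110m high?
22√905/905 ≈ 0.7313 m/s

z² = 280² + y²
z = √(280² + 110²) = 10√905
dz/dt = y/z · dy/dt = 110/(10√905) · 2 = 22√905/905 ≈ 0.7313 m/s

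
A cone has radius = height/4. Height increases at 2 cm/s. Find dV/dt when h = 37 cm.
1369π/8 cm³/s

V = (1/3)π(h/4)²h = πh³/48
dV/dt = πh²/16 · 2
At h = 37: dV/dt = 1369π/8 cm³/s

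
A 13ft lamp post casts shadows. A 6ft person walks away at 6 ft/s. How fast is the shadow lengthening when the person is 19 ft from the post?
36/7 ft/s

By similar triangles: 13/(x+s) = 6/s
Solving: s = 6x/7
ds/dt = 6/7 · dx/dt = 6/7 · 6 = 36/7 ft/s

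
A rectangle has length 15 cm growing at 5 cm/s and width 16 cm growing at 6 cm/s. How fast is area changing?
170 cm²/s

A = lw
dA/dt = w·dl/dt + l·dw/dt = 16·5 + 15·6 = 170 cm²/s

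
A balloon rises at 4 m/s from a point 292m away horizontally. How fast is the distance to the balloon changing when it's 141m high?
564√105145/105145 ≈ 1.739 m/s

z² = 292² + y²
z = √(292² + 141²) = √105145
dz/dt = y/z · dy/dt = 141/√105145 · 4 = 564√105145/105145 ≈ 1.739 m/s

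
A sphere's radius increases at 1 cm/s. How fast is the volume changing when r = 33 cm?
4356π cm³/s

V = (4/3)πr³
dV/dt = dV/dr · dr/dt = 4πr² · 1
At r = 33: dV/dt = 4356π cm³/s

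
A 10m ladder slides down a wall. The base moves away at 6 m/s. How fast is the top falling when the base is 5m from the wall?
2√3 ≈ 3.464 m/s

x² + y² = 10²
2x·dx/dt + 2y·dy/dt = 0
dy/dt = -x/y · dx/dt = -5/(5√3) · 6 = -2√3 m/s
The top is descending at 2√3 ≈ 3.464 m/s.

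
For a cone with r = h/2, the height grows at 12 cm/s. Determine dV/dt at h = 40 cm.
4800π cm³/s

V = (1/3)π(h/2)²h = πh³/12
dV/dt = πh²/4 · 12
At h = 40: dV/dt = 4800π cm³/s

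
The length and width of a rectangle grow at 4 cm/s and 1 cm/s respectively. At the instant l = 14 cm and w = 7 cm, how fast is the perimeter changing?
10 cm/s

P = 2(l + w)
dP/dt = 2(dl/dt + dw/dt) = 2(4 + 1) = 10 cm/s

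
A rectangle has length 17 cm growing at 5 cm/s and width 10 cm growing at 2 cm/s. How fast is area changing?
84 cm²/s

A = lw
dA/dt = w·dl/dt + l·dw/dt = 10·5 + 17·2 = 84 cm²/s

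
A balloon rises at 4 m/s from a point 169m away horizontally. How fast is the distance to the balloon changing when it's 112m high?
448√41105/41105 ≈ 2.21 m/s

z² = 169² + y²
z = √(169² + 112²) = √41105
dz/dt = y/z · dy/dt = 112/√41105 · 4 = 448√41105/41105 ≈ 2.21 m/s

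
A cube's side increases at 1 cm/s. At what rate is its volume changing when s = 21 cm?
1323 cm³/s

V = s³
dV/dt = 3s² · ds/dt = 3·21²·1 = 1323 cm³/s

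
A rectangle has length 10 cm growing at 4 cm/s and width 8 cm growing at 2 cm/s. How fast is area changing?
52 cm²/s

A = lw
dA/dt = w·dl/dt + l·dw/dt = 8·4 + 10·2 = 52 cm²/s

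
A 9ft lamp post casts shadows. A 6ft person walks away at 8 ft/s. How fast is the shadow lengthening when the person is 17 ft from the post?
16 ft/s

By similar triangles: 9/(x+s) = 6/s
Solving: s = 6x/3
ds/dt = 6/3 · dx/dt = 2 · 8 = 16 ft/s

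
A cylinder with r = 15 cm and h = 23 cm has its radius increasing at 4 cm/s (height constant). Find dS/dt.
424π cm²/s

S = 2πrh + 2πr² (lateral + bases)
dS/dt = (2πh + 4πr)·dr/dt = (2π·23 + 4π·15)·4
= 424π cm²/s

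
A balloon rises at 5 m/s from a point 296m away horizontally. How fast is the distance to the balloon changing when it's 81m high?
405√94177/94177 ≈ 1.32 m/s

z² = 296² + y²
z = √(296² + 81²) = √94177
dz/dt = y/z · dy/dt = 81/√94177 · 5 = 405√94177/94177 ≈ 1.32 m/s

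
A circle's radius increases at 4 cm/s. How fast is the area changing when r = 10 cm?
80π cm²/s

A = πr²
dA/dt = 2πr · dr/dt = 2π(10)(4) = 80π cm²/s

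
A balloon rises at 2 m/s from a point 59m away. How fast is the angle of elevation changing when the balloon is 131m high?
0.005717 rad/s

tan(θ) = y/59
sec²(θ) · dθ/dt = (1/59) · dy/dt
dθ/dt = cos²(θ)/59 · 2 = 59/(59² + 131²) · 2
dθ/dt = 0.005717 rad/s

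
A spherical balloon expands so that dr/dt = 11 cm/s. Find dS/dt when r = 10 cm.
880π cm²/s

S = 4πr²
dS/dt = dS/dr · dr/dt = 8πr · 11
At r = 10: dS/dt = 880π cm²/s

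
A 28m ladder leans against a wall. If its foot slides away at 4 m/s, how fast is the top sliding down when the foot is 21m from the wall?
12√7/7 ≈ 4.536 m/s

x² + y² = 28²
2x·dx/dt + 2y·dy/dt = 0
dy/dt = -x/y · dx/dt = -21/(7√7) · 4 = -12√7/7 m/s
The top is descending at 12√7/7 ≈ 4.536 m/s.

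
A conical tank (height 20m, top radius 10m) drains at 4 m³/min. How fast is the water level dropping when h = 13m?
16/(169π) ≈ 0.03014 m/min

r/h = 10/20, so r = (1/2)h
V = (1/3)πr²h = (1/3)π((1/2)h)²h = (1/12)πh³
dV/dh = (1/4)πh²
dh/dt = (dV/dt)/(dV/dh) = -4/((1/4)π·13²) = -16/(169π) m/min
The level is dropping at 16/(169π) ≈ 0.03014 m/min.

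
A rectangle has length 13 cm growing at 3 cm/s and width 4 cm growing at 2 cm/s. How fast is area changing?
38 cm²/s

A = lw
dA/dt = w·dl/dt + l·dw/dt = 4·3 + 13·2 = 38 cm²/s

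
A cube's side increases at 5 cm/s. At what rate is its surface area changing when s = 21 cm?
1260 cm²/s

A = 6s²
dA/dt = 12s · ds/dt = 12·21·5 = 1260 cm²/s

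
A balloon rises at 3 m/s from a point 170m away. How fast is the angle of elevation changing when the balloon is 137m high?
0.010699 rad/s

tan(θ) = y/170
sec²(θ) · dθ/dt = (1/170) · dy/dt
dθ/dt = cos²(θ)/170 · 3 = 170/(170² + 137²) · 3
dθ/dt = 0.010699 rad/s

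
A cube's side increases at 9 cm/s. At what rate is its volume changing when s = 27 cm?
19683 cm³/s

V = s³
dV/dt = 3s² · ds/dt = 3·27²·9 = 19683 cm³/s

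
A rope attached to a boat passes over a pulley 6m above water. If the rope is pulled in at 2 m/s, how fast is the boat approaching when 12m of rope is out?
4√3/3 ≈ 2.309 m/s

rope² = x² + 6²
x = √(12² - 6²) = 6√3
dx/dt = (rope/x) · d(rope)/dt = (12/(6√3)) · (-2) = -4√3/3 m/s
The boat approaches at 4√3/3 ≈ 2.309 m/s.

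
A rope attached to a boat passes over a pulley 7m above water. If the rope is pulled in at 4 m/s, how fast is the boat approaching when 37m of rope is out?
37√330/165 ≈ 4.074 m/s

rope² = x² + 7²
x = √(37² - 7²) = 2√330
dx/dt = (rope/x) · d(rope)/dt = (37/(2√330)) · (-4) = -37√330/165 m/s
The boat approaches at 37√330/165 ≈ 4.074 m/s.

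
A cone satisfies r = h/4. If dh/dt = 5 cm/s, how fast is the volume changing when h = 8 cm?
20π cm³/s

V = (1/3)π(h/4)²h = πh³/48
dV/dt = πh²/16 · 5
At h = 8: dV/dt = 20π cm³/s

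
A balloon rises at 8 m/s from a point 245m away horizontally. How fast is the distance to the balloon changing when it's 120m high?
192√2977/2977 ≈ 3.519 m/s

z² = 245² + y²
z = √(245² + 120²) = 5√2977
dz/dt = y/z · dy/dt = 120/(5√2977) · 8 = 192√2977/2977 ≈ 3.519 m/s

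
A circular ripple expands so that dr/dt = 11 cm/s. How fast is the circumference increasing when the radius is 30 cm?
22π cm/s

C = 2πr
dC/dt = 2π · dr/dt = 2π · 11 = 22π cm/s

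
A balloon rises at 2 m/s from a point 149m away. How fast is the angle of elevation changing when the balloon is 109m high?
0.008744 rad/s

tan(θ) = y/149
sec²(θ) · dθ/dt = (1/149) · dy/dt
dθ/dt = cos²(θ)/149 · 2 = 149/(149² + 109²) · 2
dθ/dt = 0.008744 rad/s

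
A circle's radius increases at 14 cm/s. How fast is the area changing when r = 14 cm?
392π cm²/s

A = πr²
dA/dt = 2πr · dr/dt = 2π(14)(14) = 392π cm²/s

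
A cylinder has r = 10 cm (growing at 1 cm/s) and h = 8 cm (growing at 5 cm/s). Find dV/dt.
660π cm³/s

V = πr²h
dV/dt = 2πrh·dr/dt + πr²·dh/dt
= 2π(10)(8)(1) + π(10)²(5)
= 660π cm³/s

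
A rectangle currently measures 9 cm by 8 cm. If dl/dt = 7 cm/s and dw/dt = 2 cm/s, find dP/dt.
18 cm/s

P = 2(l + w)
dP/dt = 2(dl/dt + dw/dt) = 2(7 + 2) = 18 cm/s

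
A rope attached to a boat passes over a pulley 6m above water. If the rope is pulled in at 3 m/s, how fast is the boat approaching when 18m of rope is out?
9√2/4 ≈ 3.182 m/s

rope² = x² + 6²
x = √(18² - 6²) = 12√2
dx/dt = (rope/x) · d(rope)/dt = (18/(12√2)) · (-3) = -9√2/4 m/s
The boat approaches at 9√2/4 ≈ 3.182 m/s.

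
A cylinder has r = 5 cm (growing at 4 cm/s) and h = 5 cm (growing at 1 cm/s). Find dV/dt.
225π cm³/s

V = πr²h
dV/dt = 2πrh·dr/dt + πr²·dh/dt
= 2π(5)(5)(4) + π(5)²(1)
= 225π cm³/s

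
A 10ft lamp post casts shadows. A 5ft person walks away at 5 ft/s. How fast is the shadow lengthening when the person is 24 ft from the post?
5 ft/s

By similar triangles: 10/(x+s) = 5/s
Solving: s = 5x/5
ds/dt = 5/5 · dx/dt = 1 · 5 = 5 ft/s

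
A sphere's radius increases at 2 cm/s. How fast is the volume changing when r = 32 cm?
8192π cm³/s

V = (4/3)πr³
dV/dt = dV/dr · dr/dt = 4πr² · 2
At r = 32: dV/dt = 8192π cm³/s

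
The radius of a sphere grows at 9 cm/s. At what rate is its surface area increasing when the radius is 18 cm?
1296π cm²/s

S = 4πr²
dS/dt = dS/dr · dr/dt = 8πr · 9
At r = 18: dS/dt = 1296π cm²/s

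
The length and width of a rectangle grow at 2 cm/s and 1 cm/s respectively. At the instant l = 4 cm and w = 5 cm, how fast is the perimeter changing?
6 cm/s

P = 2(l + w)
dP/dt = 2(dl/dt + dw/dt) = 2(2 + 1) = 6 cm/s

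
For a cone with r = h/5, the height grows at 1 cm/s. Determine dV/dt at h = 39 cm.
1521π/25 cm³/s

V = (1/3)π(h/5)²h = πh³/75
dV/dt = πh²/25 · 1
At h = 39: dV/dt = 1521π/25 cm³/s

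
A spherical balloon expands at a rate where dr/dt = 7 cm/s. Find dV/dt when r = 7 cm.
1372π cm³/s

V = (4/3)πr³
dV/dt = dV/dr · dr/dt = 4πr² · 7
At r = 7: dV/dt = 1372π cm³/s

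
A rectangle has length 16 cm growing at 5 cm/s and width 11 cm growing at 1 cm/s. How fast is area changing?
71 cm²/s

A = lw
dA/dt = w·dl/dt + l·dw/dt = 11·5 + 16·1 = 71 cm²/s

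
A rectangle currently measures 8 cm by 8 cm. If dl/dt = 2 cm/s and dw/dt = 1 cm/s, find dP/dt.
6 cm/s

P = 2(l + w)
dP/dt = 2(dl/dt + dw/dt) = 2(2 + 1) = 6 cm/s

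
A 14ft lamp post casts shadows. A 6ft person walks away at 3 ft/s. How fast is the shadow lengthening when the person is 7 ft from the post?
9/4 ft/s

By similar triangles: 14/(x+s) = 6/s
Solving: s = 6x/8
ds/dt = 6/8 · dx/dt = 3/4 · 3 = 9/4 ft/s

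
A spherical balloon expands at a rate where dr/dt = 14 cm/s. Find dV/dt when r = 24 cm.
32256π cm³/s

V = (4/3)πr³
dV/dt = dV/dr · dr/dt = 4πr² · 14
At r = 24: dV/dt = 32256π cm³/s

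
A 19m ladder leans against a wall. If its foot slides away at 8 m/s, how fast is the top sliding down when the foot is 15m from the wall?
30√34/17 ≈ 10.29 m/s

x² + y² = 19²
2x·dx/dt + 2y·dy/dt = 0
dy/dt = -x/y · dx/dt = -15/(2√34) · 8 = -30√34/17 m/s
The top is descending at 30√34/17 ≈ 10.29 m/s.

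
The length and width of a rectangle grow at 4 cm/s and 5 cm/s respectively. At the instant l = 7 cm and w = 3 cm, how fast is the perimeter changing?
18 cm/s

P = 2(l + w)
dP/dt = 2(dl/dt + dw/dt) = 2(4 + 5) = 18 cm/s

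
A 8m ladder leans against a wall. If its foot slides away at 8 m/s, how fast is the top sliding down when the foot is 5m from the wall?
40√39/39 ≈ 6.405 m/s

x² + y² = 8²
2x·dx/dt + 2y·dy/dt = 0
dy/dt = -x/y · dx/dt = -5/√39 · 8 = -40√39/39 m/s
The top is descending at 40√39/39 ≈ 6.405 m/s.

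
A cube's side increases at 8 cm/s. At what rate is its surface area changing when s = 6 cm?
576 cm²/s

A = 6s²
dA/dt = 12s · ds/dt = 12·6·8 = 576 cm²/s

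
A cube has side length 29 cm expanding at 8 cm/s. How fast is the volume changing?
20184 cm³/s

V = s³
dV/dt = 3s² · ds/dt = 3·29²·8 = 20184 cm³/s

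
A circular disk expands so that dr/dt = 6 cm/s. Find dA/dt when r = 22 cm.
264π cm²/s

A = πr²
dA/dt = 2πr · dr/dt = 2π(22)(6) = 264π cm²/s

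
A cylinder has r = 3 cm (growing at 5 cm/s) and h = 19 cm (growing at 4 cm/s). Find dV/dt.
606π cm³/s

V = πr²h
dV/dt = 2πrh·dr/dt + πr²·dh/dt
= 2π(3)(19)(5) + π(3)²(4)
= 606π cm³/s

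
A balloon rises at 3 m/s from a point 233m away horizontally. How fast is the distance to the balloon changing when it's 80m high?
240√60689/60689 ≈ 0.9742 m/s

z² = 233² + y²
z = √(233² + 80²) = √60689
dz/dt = y/z · dy/dt = 80/√60689 · 3 = 240√60689/60689 ≈ 0.9742 m/s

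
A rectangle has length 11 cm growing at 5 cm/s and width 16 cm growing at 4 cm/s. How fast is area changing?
124 cm²/s

A = lw
dA/dt = w·dl/dt + l·dw/dt = 16·5 + 11·4 = 124 cm²/s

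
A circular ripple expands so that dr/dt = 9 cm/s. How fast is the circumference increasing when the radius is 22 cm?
18π cm/s

C = 2πr
dC/dt = 2π · dr/dt = 2π · 9 = 18π cm/s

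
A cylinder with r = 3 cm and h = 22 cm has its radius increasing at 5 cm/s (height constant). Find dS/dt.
280π cm²/s

S = 2πrh + 2πr² (lateral + bases)
dS/dt = (2πh + 4πr)·dr/dt = (2π·22 + 4π·3)·5
= 280π cm²/s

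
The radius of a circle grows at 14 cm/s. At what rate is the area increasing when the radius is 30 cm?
840π cm²/s

A = πr²
dA/dt = 2πr · dr/dt = 2π(30)(14) = 840π cm²/s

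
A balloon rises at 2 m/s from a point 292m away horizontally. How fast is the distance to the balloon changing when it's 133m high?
266√102953/102953 ≈ 0.829 m/s

z² = 292² + y²
z = √(292² + 133²) = √102953
dz/dt = y/z · dy/dt = 133/√102953 · 2 = 266√102953/102953 ≈ 0.829 m/s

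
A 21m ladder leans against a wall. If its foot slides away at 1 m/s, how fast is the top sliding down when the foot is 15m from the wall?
5√6/12 ≈ 1.021 m/s

x² + y² = 21²
2x·dx/dt + 2y·dy/dt = 0
dy/dt = -x/y · dx/dt = -15/(6√6) · 1 = -5√6/12 m/s
The top is descending at 5√6/12 ≈ 1.021 m/s.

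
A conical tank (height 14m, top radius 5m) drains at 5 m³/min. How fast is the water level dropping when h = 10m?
49/(125π) ≈ 0.1248 m/min

r/h = 5/14, so r = (5/14)h
V = (1/3)πr²h = (1/3)π((5/14)h)²h = (25/588)πh³
dV/dh = (25/196)πh²
dh/dt = (dV/dt)/(dV/dh) = -5/((25/196)π·10²) = -49/(125π) m/min
The level is dropping at 49/(125π) ≈ 0.1248 m/min.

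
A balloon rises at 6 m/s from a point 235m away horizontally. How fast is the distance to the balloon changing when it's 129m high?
387√71866/35933 ≈ 2.887 m/s

z² = 235² + y²
z = √(235² + 129²) = √71866
dz/dt = y/z · dy/dt = 129/√71866 · 6 = 387√71866/35933 ≈ 2.887 m/s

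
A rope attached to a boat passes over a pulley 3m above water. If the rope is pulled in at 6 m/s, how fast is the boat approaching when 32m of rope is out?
192√1015/1015 ≈ 6.027 m/s

rope² = x² + 3²
x = √(32² - 3²) = √1015
dx/dt = (rope/x) · d(rope)/dt = (32/√1015) · (-6) = -192√1015/1015 m/s
The boat approaches at 192√1015/1015 ≈ 6.027 m/s.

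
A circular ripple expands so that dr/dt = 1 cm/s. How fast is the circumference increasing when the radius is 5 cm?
2π cm/s

C = 2πr
dC/dt = 2π · dr/dt = 2π · 1 = 2π cm/s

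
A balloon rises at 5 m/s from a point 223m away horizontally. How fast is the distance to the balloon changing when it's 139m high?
139√2762/2762 ≈ 2.645 m/s

z² = 223² + y²
z = √(223² + 139²) = 5√2762
dz/dt = y/z · dy/dt = 139/(5√2762) · 5 = 139√2762/2762 ≈ 2.645 m/s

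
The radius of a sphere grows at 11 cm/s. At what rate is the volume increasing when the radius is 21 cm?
19404π cm³/s

V = (4/3)πr³
dV/dt = dV/dr · dr/dt = 4πr² · 11
At r = 21: dV/dt = 19404π cm³/s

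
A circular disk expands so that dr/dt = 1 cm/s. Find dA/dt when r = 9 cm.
18π cm²/s

A = πr²
dA/dt = 2πr · dr/dt = 2π(9)(1) = 18π cm²/s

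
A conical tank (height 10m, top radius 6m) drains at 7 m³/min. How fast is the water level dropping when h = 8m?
175/(576π) ≈ 0.09671 m/min

r/h = 6/10, so r = (3/5)h
V = (1/3)πr²h = (1/3)π((3/5)h)²h = (3/25)πh³
dV/dh = (9/25)πh²
dh/dt = (dV/dt)/(dV/dh) = -7/((9/25)π·8²) = -175/(576π) m/min
The level is dropping at 175/(576π) ≈ 0.09671 m/min.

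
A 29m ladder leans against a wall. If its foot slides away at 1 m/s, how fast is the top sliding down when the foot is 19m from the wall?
19√30/120 ≈ 0.8672 m/s

x² + y² = 29²
2x·dx/dt + 2y·dy/dt = 0
dy/dt = -x/y · dx/dt = -19/(4√30) · 1 = -19√30/120 m/s
The top is descending at 19√30/120 ≈ 0.8672 m/s.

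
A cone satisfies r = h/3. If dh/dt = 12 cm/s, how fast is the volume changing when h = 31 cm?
3844π/3 cm³/s

V = (1/3)π(h/3)²h = πh³/27
dV/dt = πh²/9 · 12
At h = 31: dV/dt = 3844π/3 cm³/s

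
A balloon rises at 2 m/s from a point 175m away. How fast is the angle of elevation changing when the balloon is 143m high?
0.006853 rad/s

tan(θ) = y/175
sec²(θ) · dθ/dt = (1/175) · dy/dt
dθ/dt = cos²(θ)/175 · 2 = 175/(175² + 143²) · 2
dθ/dt = 0.006853 rad/s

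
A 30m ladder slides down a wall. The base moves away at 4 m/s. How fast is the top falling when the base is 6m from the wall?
√6/3 ≈ 0.8165 m/s

x² + y² = 30²
2x·dx/dt + 2y·dy/dt = 0
dy/dt = -x/y · dx/dt = -6/(12√6) · 4 = -√6/3 m/s
The top is descending at √6/3 ≈ 0.8165 m/s.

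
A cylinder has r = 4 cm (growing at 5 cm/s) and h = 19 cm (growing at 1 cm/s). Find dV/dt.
776π cm³/s

V = πr²h
dV/dt = 2πrh·dr/dt + πr²·dh/dt
= 2π(4)(19)(5) + π(4)²(1)
= 776π cm³/s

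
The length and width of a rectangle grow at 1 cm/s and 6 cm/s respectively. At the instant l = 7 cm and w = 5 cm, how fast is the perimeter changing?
14 cm/s

P = 2(l + w)
dP/dt = 2(dl/dt + dw/dt) = 2(1 + 6) = 14 cm/s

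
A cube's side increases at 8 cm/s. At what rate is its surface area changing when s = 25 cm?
2400 cm²/s

A = 6s²
dA/dt = 12s · ds/dt = 12·25·8 = 2400 cm²/s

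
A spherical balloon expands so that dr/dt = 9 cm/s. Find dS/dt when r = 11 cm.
792π cm²/s

S = 4πr²
dS/dt = dS/dr · dr/dt = 8πr · 9
At r = 11: dS/dt = 792π cm²/s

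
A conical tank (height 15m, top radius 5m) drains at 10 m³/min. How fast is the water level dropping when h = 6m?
5/(2π) ≈ 0.7958 m/min

r/h = 5/15, so r = (1/3)h
V = (1/3)πr²h = (1/3)π((1/3)h)²h = (1/27)πh³
dV/dh = (1/9)πh²
dh/dt = (dV/dt)/(dV/dh) = -10/((1/9)π·6²) = -5/(2π) m/min
The level is dropping at 5/(2π) ≈ 0.7958 m/min.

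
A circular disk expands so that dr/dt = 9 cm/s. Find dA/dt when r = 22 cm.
396π cm²/s

A = πr²
dA/dt = 2πr · dr/dt = 2π(22)(9) = 396π cm²/s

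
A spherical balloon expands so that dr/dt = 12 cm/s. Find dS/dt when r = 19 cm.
1824π cm²/s

S = 4πr²
dS/dt = dS/dr · dr/dt = 8πr · 12
At r = 19: dS/dt = 1824π cm²/s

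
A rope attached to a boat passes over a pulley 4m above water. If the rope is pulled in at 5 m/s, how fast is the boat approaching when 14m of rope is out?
7√5/3 ≈ 5.217 m/s

rope² = x² + 4²
x = √(14² - 4²) = 6√5
dx/dt = (rope/x) · d(rope)/dt = (14/(6√5)) · (-5) = -7√5/3 m/s
The boat approaches at 7√5/3 ≈ 5.217 m/s.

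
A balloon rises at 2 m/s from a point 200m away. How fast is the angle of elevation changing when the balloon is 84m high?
0.008501 rad/s

tan(θ) = y/200
sec²(θ) · dθ/dt = (1/200) · dy/dt
dθ/dt = cos²(θ)/200 · 2 = 200/(200² + 84²) · 2
dθ/dt = 0.008501 rad/s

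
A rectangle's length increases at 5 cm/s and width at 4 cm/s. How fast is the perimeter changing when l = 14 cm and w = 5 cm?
18 cm/s

P = 2(l + w)
dP/dt = 2(dl/dt + dw/dt) = 2(5 + 4) = 18 cm/s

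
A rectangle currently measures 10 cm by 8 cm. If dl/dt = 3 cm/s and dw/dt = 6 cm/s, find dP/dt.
18 cm/s

P = 2(l + w)
dP/dt = 2(dl/dt + dw/dt) = 2(3 + 6) = 18 cm/s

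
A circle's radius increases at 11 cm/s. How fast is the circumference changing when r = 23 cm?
22π cm/s

C = 2πr
dC/dt = 2π · dr/dt = 2π · 11 = 22π cm/s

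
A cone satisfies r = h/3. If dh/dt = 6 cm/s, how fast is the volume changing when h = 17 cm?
578π/3 cm³/s

V = (1/3)π(h/3)²h = πh³/27
dV/dt = πh²/9 · 6
At h = 17: dV/dt = 578π/3 cm³/s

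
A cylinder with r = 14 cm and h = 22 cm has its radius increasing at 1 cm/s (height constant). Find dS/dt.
100π cm²/s

S = 2πrh + 2πr² (lateral + bases)
dS/dt = (2πh + 4πr)·dr/dt = (2π·22 + 4π·14)·1
= 100π cm²/s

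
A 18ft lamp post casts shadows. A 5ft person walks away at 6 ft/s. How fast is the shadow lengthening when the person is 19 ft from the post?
30/13 ft/s

By similar triangles: 18/(x+s) = 5/s
Solving: s = 5x/13
ds/dt = 5/13 · dx/dt = 5/13 · 6 = 30/13 ft/s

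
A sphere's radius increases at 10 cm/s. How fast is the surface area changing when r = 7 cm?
560π cm²/s

S = 4πr²
dS/dt = dS/dr · dr/dt = 8πr · 10
At r = 7: dS/dt = 560π cm²/s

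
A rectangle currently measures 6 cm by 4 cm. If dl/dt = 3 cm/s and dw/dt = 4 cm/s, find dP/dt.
14 cm/s

P = 2(l + w)
dP/dt = 2(dl/dt + dw/dt) = 2(3 + 4) = 14 cm/s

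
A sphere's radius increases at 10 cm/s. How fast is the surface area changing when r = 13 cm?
1040π cm²/s

S = 4πr²
dS/dt = dS/dr · dr/dt = 8πr · 10
At r = 13: dS/dt = 1040π cm²/s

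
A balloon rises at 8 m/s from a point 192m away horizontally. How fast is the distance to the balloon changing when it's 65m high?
520√41089/41089 ≈ 2.565 m/s

z² = 192² + y²
z = √(192² + 65²) = √41089
dz/dt = y/z · dy/dt = 65/√41089 · 8 = 520√41089/41089 ≈ 2.565 m/s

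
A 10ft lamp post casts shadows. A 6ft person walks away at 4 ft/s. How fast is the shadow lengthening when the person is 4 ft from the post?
6 ft/s

By similar triangles: 10/(x+s) = 6/s
Solving: s = 6x/4
ds/dt = 6/4 · dx/dt = 3/2 · 4 = 6 ft/s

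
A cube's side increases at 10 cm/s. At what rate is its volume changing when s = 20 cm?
12000 cm³/s

V = s³
dV/dt = 3s² · ds/dt = 3·20²·10 = 12000 cm³/s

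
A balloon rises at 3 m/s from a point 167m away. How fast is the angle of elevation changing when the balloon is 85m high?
0.014268 rad/s

tan(θ) = y/167
sec²(θ) · dθ/dt = (1/167) · dy/dt
dθ/dt = cos²(θ)/167 · 3 = 167/(167² + 85²) · 3
dθ/dt = 0.014268 rad/s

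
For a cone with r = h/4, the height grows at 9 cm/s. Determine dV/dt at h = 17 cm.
2601π/16 cm³/s

V = (1/3)π(h/4)²h = πh³/48
dV/dt = πh²/16 · 9
At h = 17: dV/dt = 2601π/16 cm³/s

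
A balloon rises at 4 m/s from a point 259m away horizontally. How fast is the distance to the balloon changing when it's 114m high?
456√80077/80077 ≈ 1.611 m/s

z² = 259² + y²
z = √(259² + 114²) = √80077
dz/dt = y/z · dy/dt = 114/√80077 · 4 = 456√80077/80077 ≈ 1.611 m/s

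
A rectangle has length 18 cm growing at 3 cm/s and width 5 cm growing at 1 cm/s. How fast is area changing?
33 cm²/s

A = lw
dA/dt = w·dl/dt + l·dw/dt = 5·3 + 18·1 = 33 cm²/s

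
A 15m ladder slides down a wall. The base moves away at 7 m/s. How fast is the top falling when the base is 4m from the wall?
28√209/209 ≈ 1.937 m/s

x² + y² = 15²
2x·dx/dt + 2y·dy/dt = 0
dy/dt = -x/y · dx/dt = -4/√209 · 7 = -28√209/209 m/s
The top is descending at 28√209/209 ≈ 1.937 m/s.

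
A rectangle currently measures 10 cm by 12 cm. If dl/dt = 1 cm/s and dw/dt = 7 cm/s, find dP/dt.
16 cm/s

P = 2(l + w)
dP/dt = 2(dl/dt + dw/dt) = 2(1 + 7) = 16 cm/s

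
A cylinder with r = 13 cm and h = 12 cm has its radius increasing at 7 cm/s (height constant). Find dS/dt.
532π cm²/s

S = 2πrh + 2πr² (lateral + bases)
dS/dt = (2πh + 4πr)·dr/dt = (2π·12 + 4π·13)·7
= 532π cm²/s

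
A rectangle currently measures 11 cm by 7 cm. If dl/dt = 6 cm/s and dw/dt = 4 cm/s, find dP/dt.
20 cm/s

P = 2(l + w)
dP/dt = 2(dl/dt + dw/dt) = 2(6 + 4) = 20 cm/s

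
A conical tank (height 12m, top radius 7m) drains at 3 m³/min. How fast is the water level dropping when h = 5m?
432/(1225π) ≈ 0.1123 m/min

r/h = 7/12, so r = (7/12)h
V = (1/3)πr²h = (1/3)π((7/12)h)²h = (49/432)πh³
dV/dh = (49/144)πh²
dh/dt = (dV/dt)/(dV/dh) = -3/((49/144)π·5²) = -432/(1225π) m/min
The level is dropping at 432/(1225π) ≈ 0.1123 m/min.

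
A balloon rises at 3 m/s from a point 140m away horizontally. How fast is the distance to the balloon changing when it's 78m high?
117√6421/6421 ≈ 1.46 m/s

z² = 140² + y²
z = √(140² + 78²) = 2√6421
dz/dt = y/z · dy/dt = 78/(2√6421) · 3 = 117√6421/6421 ≈ 1.46 m/s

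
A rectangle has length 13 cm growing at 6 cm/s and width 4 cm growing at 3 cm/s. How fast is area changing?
63 cm²/s

A = lw
dA/dt = w·dl/dt + l·dw/dt = 4·6 + 13·3 = 63 cm²/s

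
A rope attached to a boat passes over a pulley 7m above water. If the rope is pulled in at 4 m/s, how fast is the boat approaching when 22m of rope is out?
88√435/435 ≈ 4.219 m/s

rope² = x² + 7²
x = √(22² - 7²) = √435
dx/dt = (rope/x) · d(rope)/dt = (22/√435) · (-4) = -88√435/435 m/s
The boat approaches at 88√435/435 ≈ 4.219 m/s.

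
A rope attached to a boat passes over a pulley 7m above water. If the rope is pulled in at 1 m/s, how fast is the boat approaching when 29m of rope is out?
29√22/132 ≈ 1.03 m/s

rope² = x² + 7²
x = √(29² - 7²) = 6√22
dx/dt = (rope/x) · d(rope)/dt = (29/(6√22)) · (-1) = -29√22/132 m/s
The boat approaches at 29√22/132 ≈ 1.03 m/s.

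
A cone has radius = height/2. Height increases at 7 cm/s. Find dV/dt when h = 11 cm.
847π/4 cm³/s

V = (1/3)π(h/2)²h = πh³/12
dV/dt = πh²/4 · 7
At h = 11: dV/dt = 847π/4 cm³/s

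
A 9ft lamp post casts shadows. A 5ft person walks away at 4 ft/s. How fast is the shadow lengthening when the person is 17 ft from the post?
5 ft/s

By similar triangles: 9/(x+s) = 5/s
Solving: s = 5x/4
ds/dt = 5/4 · dx/dt = 5/4 · 4 = 5 ft/s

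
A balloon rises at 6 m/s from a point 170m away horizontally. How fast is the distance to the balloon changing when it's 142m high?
213√12266/6133 ≈ 3.846 m/s

z² = 170² + y²
z = √(170² + 142²) = 2√12266
dz/dt = y/z · dy/dt = 142/(2√12266) · 6 = 213√12266/6133 ≈ 3.846 m/s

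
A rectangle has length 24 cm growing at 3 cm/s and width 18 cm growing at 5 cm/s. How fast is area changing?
174 cm²/s

A = lw
dA/dt = w·dl/dt + l·dw/dt = 18·3 + 24·5 = 174 cm²/s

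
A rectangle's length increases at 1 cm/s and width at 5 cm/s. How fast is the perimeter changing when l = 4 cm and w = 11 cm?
12 cm/s

P = 2(l + w)
dP/dt = 2(dl/dt + dw/dt) = 2(1 + 5) = 12 cm/s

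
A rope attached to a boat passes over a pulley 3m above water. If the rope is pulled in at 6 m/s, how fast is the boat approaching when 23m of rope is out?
69√130/130 ≈ 6.052 m/s

rope² = x² + 3²
x = √(23² - 3²) = 2√130
dx/dt = (rope/x) · d(rope)/dt = (23/(2√130)) · (-6) = -69√130/130 m/s
The boat approaches at 69√130/130 ≈ 6.052 m/s.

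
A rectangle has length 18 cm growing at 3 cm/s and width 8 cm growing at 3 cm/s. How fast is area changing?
78 cm²/s

A = lw
dA/dt = w·dl/dt + l·dw/dt = 8·3 + 18·3 = 78 cm²/s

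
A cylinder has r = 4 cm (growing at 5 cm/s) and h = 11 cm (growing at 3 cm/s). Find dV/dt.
488π cm³/s

V = πr²h
dV/dt = 2πrh·dr/dt + πr²·dh/dt
= 2π(4)(11)(5) + π(4)²(3)
= 488π cm³/s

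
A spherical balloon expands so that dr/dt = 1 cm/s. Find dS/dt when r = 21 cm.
168π cm²/s

S = 4πr²
dS/dt = dS/dr · dr/dt = 8πr · 1
At r = 21: dS/dt = 168π cm²/s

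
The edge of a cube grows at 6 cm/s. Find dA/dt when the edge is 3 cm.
216 cm²/s

A = 6s²
dA/dt = 12s · ds/dt = 12·3·6 = 216 cm²/s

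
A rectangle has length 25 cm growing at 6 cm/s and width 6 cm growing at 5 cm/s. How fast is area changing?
161 cm²/s

A = lw
dA/dt = w·dl/dt + l·dw/dt = 6·6 + 25·5 = 161 cm²/s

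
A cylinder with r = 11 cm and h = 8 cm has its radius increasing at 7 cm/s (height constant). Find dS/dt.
420π cm²/s

S = 2πrh + 2πr² (lateral + bases)
dS/dt = (2πh + 4πr)·dr/dt = (2π·8 + 4π·11)·7
= 420π cm²/s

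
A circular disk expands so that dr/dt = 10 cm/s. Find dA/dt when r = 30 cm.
600π cm²/s

A = πr²
dA/dt = 2πr · dr/dt = 2π(30)(10) = 600π cm²/s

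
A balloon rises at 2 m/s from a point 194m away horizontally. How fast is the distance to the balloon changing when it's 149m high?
298√59837/59837 ≈ 1.218 m/s

z² = 194² + y²
z = √(194² + 149²) = √59837
dz/dt = y/z · dy/dt = 149/√59837 · 2 = 298√59837/59837 ≈ 1.218 m/s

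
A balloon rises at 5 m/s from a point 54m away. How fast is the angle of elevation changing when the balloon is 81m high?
0.02849 rad/s

tan(θ) = y/54
sec²(θ) · dθ/dt = (1/54) · dy/dt
dθ/dt = cos²(θ)/54 · 5 = 54/(54² + 81²) · 5
dθ/dt = 0.02849 rad/s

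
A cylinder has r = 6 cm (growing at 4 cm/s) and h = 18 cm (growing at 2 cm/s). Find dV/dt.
936π cm³/s

V = πr²h
dV/dt = 2πrh·dr/dt + πr²·dh/dt
= 2π(6)(18)(4) + π(6)²(2)
= 936π cm³/s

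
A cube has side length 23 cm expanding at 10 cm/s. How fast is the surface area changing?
2760 cm²/s

A = 6s²
dA/dt = 12s · ds/dt = 12·23·10 = 2760 cm²/s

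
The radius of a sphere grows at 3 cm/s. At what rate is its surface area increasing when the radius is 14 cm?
336π cm²/s

S = 4πr²
dS/dt = dS/dr · dr/dt = 8πr · 3
At r = 14: dS/dt = 336π cm²/s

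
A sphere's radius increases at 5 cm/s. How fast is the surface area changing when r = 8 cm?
320π cm²/s

S = 4πr²
dS/dt = dS/dr · dr/dt = 8πr · 5
At r = 8: dS/dt = 320π cm²/s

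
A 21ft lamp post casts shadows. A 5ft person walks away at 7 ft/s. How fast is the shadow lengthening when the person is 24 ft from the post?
35/16 ft/s

By similar triangles: 21/(x+s) = 5/s
Solving: s = 5x/16
ds/dt = 5/16 · dx/dt = 5/16 · 7 = 35/16 ft/s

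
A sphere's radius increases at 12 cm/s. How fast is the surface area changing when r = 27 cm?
2592π cm²/s

S = 4πr²
dS/dt = dS/dr · dr/dt = 8πr · 12
At r = 27: dS/dt = 2592π cm²/s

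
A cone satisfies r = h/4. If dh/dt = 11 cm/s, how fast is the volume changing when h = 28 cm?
539π cm³/s

V = (1/3)π(h/4)²h = πh³/48
dV/dt = πh²/16 · 11
At h = 28: dV/dt = 539π cm³/s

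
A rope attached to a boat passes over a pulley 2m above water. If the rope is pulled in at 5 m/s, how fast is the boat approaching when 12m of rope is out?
6√35/7 ≈ 5.071 m/s

rope² = x² + 2²
x = √(12² - 2²) = 2√35
dx/dt = (rope/x) · d(rope)/dt = (12/(2√35)) · (-5) = -6√35/7 m/s
The boat approaches at 6√35/7 ≈ 5.071 m/s.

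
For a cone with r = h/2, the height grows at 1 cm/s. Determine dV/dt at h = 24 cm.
144π cm³/s

V = (1/3)π(h/2)²h = πh³/12
dV/dt = πh²/4 · 1
At h = 24: dV/dt = 144π cm³/s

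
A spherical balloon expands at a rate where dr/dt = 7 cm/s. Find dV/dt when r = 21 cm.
12348π cm³/s

V = (4/3)πr³
dV/dt = dV/dr · dr/dt = 4πr² · 7
At r = 21: dV/dt = 12348π cm³/s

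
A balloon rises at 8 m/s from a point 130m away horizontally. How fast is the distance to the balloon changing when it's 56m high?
224√5009/5009 ≈ 3.165 m/s

z² = 130² + y²
z = √(130² + 56²) = 2√5009
dz/dt = y/z · dy/dt = 56/(2√5009) · 8 = 224√5009/5009 ≈ 3.165 m/s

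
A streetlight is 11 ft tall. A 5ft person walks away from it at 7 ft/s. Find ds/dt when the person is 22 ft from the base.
35/6 ft/s

By similar triangles: 11/(x+s) = 5/s
Solving: s = 5x/6
ds/dt = 5/6 · dx/dt = 5/6 · 7 = 35/6 ft/s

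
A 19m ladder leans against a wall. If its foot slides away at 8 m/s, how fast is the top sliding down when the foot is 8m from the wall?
64√33/99 ≈ 3.714 m/s

x² + y² = 19²
2x·dx/dt + 2y·dy/dt = 0
dy/dt = -x/y · dx/dt = -8/(3√33) · 8 = -64√33/99 m/s
The top is descending at 64√33/99 ≈ 3.714 m/s.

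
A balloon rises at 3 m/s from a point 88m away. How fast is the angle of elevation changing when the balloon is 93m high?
0.016104 rad/s

tan(θ) = y/88
sec²(θ) · dθ/dt = (1/88) · dy/dt
dθ/dt = cos²(θ)/88 · 3 = 88/(88² + 93²) · 3
dθ/dt = 0.016104 rad/s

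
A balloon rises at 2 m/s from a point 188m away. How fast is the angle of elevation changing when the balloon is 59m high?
0.009684 rad/s

tan(θ) = y/188
sec²(θ) · dθ/dt = (1/188) · dy/dt
dθ/dt = cos²(θ)/188 · 2 = 188/(188² + 59²) · 2
dθ/dt = 0.009684 rad/s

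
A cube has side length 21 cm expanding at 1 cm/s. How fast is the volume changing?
1323 cm³/s

V = s³
dV/dt = 3s² · ds/dt = 3·21²·1 = 1323 cm³/s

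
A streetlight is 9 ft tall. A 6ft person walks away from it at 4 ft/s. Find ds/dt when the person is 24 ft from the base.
8 ft/s

By similar triangles: 9/(x+s) = 6/s
Solving: s = 6x/3
ds/dt = 6/3 · dx/dt = 2 · 4 = 8 ft/s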